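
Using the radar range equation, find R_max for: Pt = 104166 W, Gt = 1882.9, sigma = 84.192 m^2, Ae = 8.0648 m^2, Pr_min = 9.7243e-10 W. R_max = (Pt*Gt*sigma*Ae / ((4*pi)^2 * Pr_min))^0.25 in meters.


R^4 = 104166*1882.9*84.192*8.0648 / ((4*pi)^2 * 9.7243e-10) = 8.672406e+17
R_max = 8.672406e+17^0.25 = 30517 m

30517 m


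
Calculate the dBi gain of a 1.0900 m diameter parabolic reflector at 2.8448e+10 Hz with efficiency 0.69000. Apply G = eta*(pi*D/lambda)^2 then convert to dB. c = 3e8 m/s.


lambda = c / f = 3.0000e+08 / 2.8448e+10 = 0.01054556 m
G_linear = 0.69000 * (pi * 1.0900 / 0.01054556)^2 = 72754.95
G_dBi = 10 * log10(72754.95) = 48.62 dBi

48.62 dBi


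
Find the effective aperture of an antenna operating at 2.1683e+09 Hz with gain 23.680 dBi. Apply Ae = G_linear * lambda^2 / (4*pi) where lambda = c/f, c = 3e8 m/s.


lambda = c / f = 3.0000e+08 / 2.1683e+09 = 0.1383572 m
G_linear = 10^(23.680/10) = 233.3458
Ae = G_linear * lambda^2 / (4*pi) = 233.3458 * 0.1383572^2 / (4*pi) = 0.3555 m^2

0.3555 m^2


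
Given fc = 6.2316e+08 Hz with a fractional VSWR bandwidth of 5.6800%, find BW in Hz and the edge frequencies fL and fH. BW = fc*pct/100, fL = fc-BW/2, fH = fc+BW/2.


BW = 6.2316e+08 * 5.6800/100 = 3.539549e+07 Hz
fL = 6.2316e+08 - 3.539549e+07/2 = 6.055e+08 Hz
fH = 6.2316e+08 + 3.539549e+07/2 = 6.409e+08 Hz

BW=3.540e+07 Hz, fL=6.055e+08 Hz, fH=6.409e+08 Hz


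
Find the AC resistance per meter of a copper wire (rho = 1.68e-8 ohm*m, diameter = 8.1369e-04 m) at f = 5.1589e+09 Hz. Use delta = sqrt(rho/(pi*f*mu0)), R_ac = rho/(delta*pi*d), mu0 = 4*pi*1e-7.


delta = sqrt(1.68e-8 / (pi * 5.1589e+09 * 4*pi*1e-7)) = 9.082308e-07 m
R_ac = 1.68e-8 / (9.082308e-07 * pi * 8.1369e-04) = 7.236 ohm/m

7.236 ohm/m


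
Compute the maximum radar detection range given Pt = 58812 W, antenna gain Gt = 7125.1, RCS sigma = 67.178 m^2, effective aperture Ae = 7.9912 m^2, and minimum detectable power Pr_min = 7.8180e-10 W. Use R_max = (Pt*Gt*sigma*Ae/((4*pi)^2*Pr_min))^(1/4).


R^4 = 58812*7125.1*67.178*7.9912 / ((4*pi)^2 * 7.8180e-10) = 1.822135e+18
R_max = 1.822135e+18^0.25 = 36741 m

36741 m


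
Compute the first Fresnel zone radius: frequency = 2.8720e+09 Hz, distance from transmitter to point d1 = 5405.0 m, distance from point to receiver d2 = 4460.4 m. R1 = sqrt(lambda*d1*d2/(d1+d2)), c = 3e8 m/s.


lambda = c / f = 3.0000e+08 / 2.8720e+09 = 0.1044568 m
R1 = sqrt(0.1044568 * 5405.0 * 4460.4 / (5405.0 + 4460.4)) = 15.98 m

15.98 m


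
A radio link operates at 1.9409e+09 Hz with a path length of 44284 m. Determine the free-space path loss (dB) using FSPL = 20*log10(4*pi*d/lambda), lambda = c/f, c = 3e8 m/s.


lambda = c / f = 3.0000e+08 / 1.9409e+09 = 0.1545675 m
FSPL = 20 * log10(4*pi*44284/0.1545675) = 131.1 dB

131.1 dB


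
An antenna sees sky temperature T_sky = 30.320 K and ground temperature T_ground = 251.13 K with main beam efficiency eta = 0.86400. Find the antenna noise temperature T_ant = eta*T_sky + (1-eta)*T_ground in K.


T_ant = 0.86400 * 30.320 + (1 - 0.86400) * 251.13 = 60.35 K

60.35 K


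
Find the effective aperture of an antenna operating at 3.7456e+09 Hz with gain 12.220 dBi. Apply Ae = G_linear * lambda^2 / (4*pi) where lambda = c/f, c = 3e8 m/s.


lambda = c / f = 3.0000e+08 / 3.7456e+09 = 0.08009398 m
G_linear = 10^(12.220/10) = 16.67247
Ae = G_linear * lambda^2 / (4*pi) = 16.67247 * 0.08009398^2 / (4*pi) = 8.511e-03 m^2

8.511e-03 m^2


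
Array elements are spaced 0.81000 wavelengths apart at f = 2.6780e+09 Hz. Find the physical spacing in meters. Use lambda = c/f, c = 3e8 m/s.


lambda = c / f = 3.0000e+08 / 2.6780e+09 = 0.1120239 m
d = 0.81000 * 0.1120239 = 0.09074 m

0.09074 m


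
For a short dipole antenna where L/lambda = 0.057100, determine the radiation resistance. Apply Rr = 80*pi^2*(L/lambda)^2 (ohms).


Rr = 80 * pi^2 * (0.057100)^2 = 80 * 9.869604 * 3.260410e-03 = 2.574 ohm

2.574 ohm


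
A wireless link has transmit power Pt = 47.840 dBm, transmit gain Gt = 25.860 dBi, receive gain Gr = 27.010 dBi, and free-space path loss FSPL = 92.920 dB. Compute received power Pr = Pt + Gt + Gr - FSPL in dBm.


Pr = 47.840 + 25.860 + 27.010 - 92.920 = 7.79 dBm

7.79 dBm


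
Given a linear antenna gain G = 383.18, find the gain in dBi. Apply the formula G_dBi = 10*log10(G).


G_dBi = 10 * log10(383.18) = 25.83 dBi

25.83 dBi


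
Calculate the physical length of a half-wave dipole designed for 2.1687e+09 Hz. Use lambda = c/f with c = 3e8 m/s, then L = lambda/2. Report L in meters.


lambda = c / f = 3.0000e+08 / 2.1687e+09 = 0.1383317 m
L = lambda / 2 = 0.1383317 / 2 = 0.06917 m

0.06917 m


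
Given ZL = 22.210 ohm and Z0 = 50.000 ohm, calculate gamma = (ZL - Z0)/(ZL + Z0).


gamma = (22.210 - 50.000) / (22.210 + 50.000) = -0.3848

-0.3848


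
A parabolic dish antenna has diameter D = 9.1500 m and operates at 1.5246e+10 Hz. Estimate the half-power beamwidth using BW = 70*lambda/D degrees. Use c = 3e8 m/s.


lambda = c / f = 3.0000e+08 / 1.5246e+10 = 0.01967729 m
BW = 70 * 0.01967729 / 9.1500 = 0.1505 deg

0.1505 deg


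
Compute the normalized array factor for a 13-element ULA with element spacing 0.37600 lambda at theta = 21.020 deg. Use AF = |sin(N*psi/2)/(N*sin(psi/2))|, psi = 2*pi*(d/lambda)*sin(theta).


psi = 2*pi*0.37600*sin(21.020 deg) = 0.8474061 rad
AF = |sin(13*0.8474061/2) / (13*sin(0.8474061/2))| = 0.1309

0.1309


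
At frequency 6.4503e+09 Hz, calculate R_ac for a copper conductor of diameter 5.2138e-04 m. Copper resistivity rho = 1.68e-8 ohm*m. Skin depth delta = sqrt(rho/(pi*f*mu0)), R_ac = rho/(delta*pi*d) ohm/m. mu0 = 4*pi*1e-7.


delta = sqrt(1.68e-8 / (pi * 6.4503e+09 * 4*pi*1e-7)) = 8.122408e-07 m
R_ac = 1.68e-8 / (8.122408e-07 * pi * 5.2138e-04) = 12.63 ohm/m

12.63 ohm/m


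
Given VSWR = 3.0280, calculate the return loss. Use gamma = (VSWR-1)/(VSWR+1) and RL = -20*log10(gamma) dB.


gamma = (3.0280 - 1) / (3.0280 + 1) = 0.5034757
RL = -20 * log10(0.5034757) = 5.960 dB

5.960 dB


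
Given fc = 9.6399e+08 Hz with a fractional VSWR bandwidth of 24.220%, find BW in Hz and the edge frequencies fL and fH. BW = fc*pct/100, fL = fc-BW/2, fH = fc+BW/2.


BW = 9.6399e+08 * 24.220/100 = 2.334784e+08 Hz
fL = 9.6399e+08 - 2.334784e+08/2 = 8.473e+08 Hz
fH = 9.6399e+08 + 2.334784e+08/2 = 1.081e+09 Hz

BW=2.335e+08 Hz, fL=8.473e+08 Hz, fH=1.081e+09 Hz


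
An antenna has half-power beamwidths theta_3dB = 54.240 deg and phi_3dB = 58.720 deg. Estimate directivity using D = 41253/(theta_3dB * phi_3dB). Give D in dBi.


D_linear = 41253 / (54.240 * 58.720) = 12.95239
D_dBi = 10 * log10(12.95239) = 11.12 dBi

11.12 dBi


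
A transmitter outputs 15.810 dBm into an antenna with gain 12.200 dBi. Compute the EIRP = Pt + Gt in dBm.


EIRP = Pt + Gt = 15.810 + 12.200 = 28.01 dBm

28.01 dBm


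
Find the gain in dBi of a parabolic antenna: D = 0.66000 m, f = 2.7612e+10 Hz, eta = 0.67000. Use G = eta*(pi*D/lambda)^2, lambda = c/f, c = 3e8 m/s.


lambda = c / f = 3.0000e+08 / 2.7612e+10 = 0.01086484 m
G_linear = 0.67000 * (pi * 0.66000 / 0.01086484)^2 = 24401.46
G_dBi = 10 * log10(24401.46) = 43.87 dBi

43.87 dBi


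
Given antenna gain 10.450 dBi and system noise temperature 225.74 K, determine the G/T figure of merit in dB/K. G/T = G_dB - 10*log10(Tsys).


G/T = 10.450 - 10*log10(225.74) = 10.450 - 23.53609 = -13.09 dB/K

-13.09 dB/K


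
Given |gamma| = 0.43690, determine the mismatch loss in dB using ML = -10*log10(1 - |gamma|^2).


ML = -10 * log10(1 - 0.43690^2) = -10 * log10(0.80911839) = 0.9199 dB

0.9199 dB


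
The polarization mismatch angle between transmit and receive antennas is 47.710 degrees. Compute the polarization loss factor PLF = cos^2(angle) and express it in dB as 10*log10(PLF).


PLF_linear = cos^2(47.710 deg) = 0.4527721
PLF_dB = 10 * log10(0.4527721) = -3.441 dB

-3.441 dB


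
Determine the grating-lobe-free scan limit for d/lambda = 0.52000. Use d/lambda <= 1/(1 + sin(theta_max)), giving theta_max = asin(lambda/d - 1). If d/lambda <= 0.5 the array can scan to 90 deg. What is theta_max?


lambda/d - 1 = 1/0.52000 - 1 = 0.9230769
theta_max = asin(0.9230769) = 67.38 deg

67.38 deg


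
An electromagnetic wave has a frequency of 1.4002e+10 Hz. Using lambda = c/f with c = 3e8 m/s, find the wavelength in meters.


lambda = c / f = 3.0000e+08 / 1.4002e+10 = 0.02143 m

0.02143 m


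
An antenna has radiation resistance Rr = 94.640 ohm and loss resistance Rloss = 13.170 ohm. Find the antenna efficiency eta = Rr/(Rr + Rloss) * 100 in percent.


eta = 94.640 / (94.640 + 13.170) * 100 = 87.78%

87.78%


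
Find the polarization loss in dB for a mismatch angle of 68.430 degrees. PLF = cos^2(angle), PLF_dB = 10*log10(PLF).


PLF_linear = cos^2(68.430 deg) = 0.1351575
PLF_dB = 10 * log10(0.1351575) = -8.692 dB

-8.692 dB


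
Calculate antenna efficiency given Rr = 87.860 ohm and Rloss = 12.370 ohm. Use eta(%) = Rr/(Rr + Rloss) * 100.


eta = 87.860 / (87.860 + 12.370) * 100 = 87.66%

87.66%


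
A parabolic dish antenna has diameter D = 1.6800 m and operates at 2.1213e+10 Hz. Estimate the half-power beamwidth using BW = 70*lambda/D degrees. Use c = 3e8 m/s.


lambda = c / f = 3.0000e+08 / 2.1213e+10 = 0.01414227 m
BW = 70 * 0.01414227 / 1.6800 = 0.5893 deg

0.5893 deg


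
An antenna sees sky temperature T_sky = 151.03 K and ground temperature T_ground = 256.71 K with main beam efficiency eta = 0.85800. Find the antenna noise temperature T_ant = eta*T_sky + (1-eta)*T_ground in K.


T_ant = 0.85800 * 151.03 + (1 - 0.85800) * 256.71 = 166.0 K

166.0 K


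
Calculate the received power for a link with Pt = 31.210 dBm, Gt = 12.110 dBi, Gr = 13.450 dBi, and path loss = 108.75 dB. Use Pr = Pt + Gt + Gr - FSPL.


Pr = 31.210 + 12.110 + 13.450 - 108.75 = -51.98 dBm

-51.98 dBm


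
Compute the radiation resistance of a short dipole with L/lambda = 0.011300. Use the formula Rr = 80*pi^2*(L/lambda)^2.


Rr = 80 * pi^2 * (0.011300)^2 = 80 * 9.869604 * 1.276900e-04 = 0.1008 ohm

0.1008 ohm


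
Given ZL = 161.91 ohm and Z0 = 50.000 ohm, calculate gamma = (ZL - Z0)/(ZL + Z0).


gamma = (161.91 - 50.000) / (161.91 + 50.000) = 0.5281

0.5281


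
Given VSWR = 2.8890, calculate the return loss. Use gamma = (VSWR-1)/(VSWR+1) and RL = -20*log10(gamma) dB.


gamma = (2.8890 - 1) / (2.8890 + 1) = 0.4857290
RL = -20 * log10(0.4857290) = 6.272 dB

6.272 dB


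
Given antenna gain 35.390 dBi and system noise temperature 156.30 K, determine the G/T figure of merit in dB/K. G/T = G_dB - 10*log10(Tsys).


G/T = 35.390 - 10*log10(156.30) = 35.390 - 21.93959 = 13.45 dB/K

13.45 dB/K


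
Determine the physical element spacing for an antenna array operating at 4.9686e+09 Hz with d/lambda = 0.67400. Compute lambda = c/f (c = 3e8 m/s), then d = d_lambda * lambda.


lambda = c / f = 3.0000e+08 / 4.9686e+09 = 0.06037918 m
d = 0.67400 * 0.06037918 = 0.04070 m

0.04070 m


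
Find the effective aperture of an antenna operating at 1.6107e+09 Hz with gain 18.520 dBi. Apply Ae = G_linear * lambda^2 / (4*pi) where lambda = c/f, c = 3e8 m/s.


lambda = c / f = 3.0000e+08 / 1.6107e+09 = 0.1862544 m
G_linear = 10^(18.520/10) = 71.12135
Ae = G_linear * lambda^2 / (4*pi) = 71.12135 * 0.1862544^2 / (4*pi) = 0.1963 m^2

0.1963 m^2


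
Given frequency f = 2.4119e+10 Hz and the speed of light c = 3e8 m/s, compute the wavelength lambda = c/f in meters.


lambda = c / f = 3.0000e+08 / 2.4119e+10 = 0.01244 m

0.01244 m


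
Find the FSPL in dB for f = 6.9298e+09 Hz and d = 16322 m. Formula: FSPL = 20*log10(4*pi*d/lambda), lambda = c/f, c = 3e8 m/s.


lambda = c / f = 3.0000e+08 / 6.9298e+09 = 0.04329129 m
FSPL = 20 * log10(4*pi*16322/0.04329129) = 133.5 dB

133.5 dB


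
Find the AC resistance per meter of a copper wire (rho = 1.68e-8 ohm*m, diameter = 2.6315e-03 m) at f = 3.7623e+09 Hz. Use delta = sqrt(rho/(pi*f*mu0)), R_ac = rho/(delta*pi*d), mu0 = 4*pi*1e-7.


delta = sqrt(1.68e-8 / (pi * 3.7623e+09 * 4*pi*1e-7)) = 1.063526e-06 m
R_ac = 1.68e-8 / (1.063526e-06 * pi * 2.6315e-03) = 1.911 ohm/m

1.911 ohm/m


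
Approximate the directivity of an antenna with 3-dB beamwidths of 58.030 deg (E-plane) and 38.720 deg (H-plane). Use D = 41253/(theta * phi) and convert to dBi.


D_linear = 41253 / (58.030 * 38.720) = 18.35979
D_dBi = 10 * log10(18.35979) = 12.64 dBi

12.64 dBi


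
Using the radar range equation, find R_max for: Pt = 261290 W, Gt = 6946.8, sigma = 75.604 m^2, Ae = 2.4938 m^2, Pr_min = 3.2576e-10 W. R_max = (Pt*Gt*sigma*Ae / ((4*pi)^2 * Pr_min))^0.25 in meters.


R^4 = 261290*6946.8*75.604*2.4938 / ((4*pi)^2 * 3.2576e-10) = 6.652678e+18
R_max = 6.652678e+18^0.25 = 50787 m

50787 m


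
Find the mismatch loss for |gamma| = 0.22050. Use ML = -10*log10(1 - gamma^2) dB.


ML = -10 * log10(1 - 0.22050^2) = -10 * log10(0.95137975) = 0.2165 dB

0.2165 dB


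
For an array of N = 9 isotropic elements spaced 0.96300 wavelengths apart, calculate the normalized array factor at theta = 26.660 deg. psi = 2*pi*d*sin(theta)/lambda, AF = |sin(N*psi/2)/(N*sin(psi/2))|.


psi = 2*pi*0.96300*sin(26.660 deg) = 2.714923 rad
AF = |sin(9*2.714923/2) / (9*sin(2.714923/2))| = 0.03890

0.03890


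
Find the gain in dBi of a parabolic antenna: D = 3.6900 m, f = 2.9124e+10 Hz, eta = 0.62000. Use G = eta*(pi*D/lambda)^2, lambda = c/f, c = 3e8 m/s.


lambda = c / f = 3.0000e+08 / 2.9124e+10 = 0.01030078 m
G_linear = 0.62000 * (pi * 3.6900 / 0.01030078)^2 = 785242.8
G_dBi = 10 * log10(785242.8) = 58.95 dBi

58.95 dBi


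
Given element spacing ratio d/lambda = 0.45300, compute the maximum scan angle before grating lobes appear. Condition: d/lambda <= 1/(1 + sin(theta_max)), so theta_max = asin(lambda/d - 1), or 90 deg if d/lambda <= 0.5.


lambda/d - 1 = 1/0.45300 - 1 = 1.207506 >= 1
d/lambda <= 0.5, so the array can scan to endfire without grating lobes: theta_max = 90 deg

90 deg


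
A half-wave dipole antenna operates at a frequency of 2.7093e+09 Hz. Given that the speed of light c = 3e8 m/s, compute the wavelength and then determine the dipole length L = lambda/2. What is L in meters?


lambda = c / f = 3.0000e+08 / 2.7093e+09 = 0.1107297 m
L = lambda / 2 = 0.1107297 / 2 = 0.05536 m

0.05536 m


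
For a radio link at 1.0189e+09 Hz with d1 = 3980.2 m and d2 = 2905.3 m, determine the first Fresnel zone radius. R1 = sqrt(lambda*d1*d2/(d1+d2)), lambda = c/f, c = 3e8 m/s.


lambda = c / f = 3.0000e+08 / 1.0189e+09 = 0.2944352 m
R1 = sqrt(0.2944352 * 3980.2 * 2905.3 / (3980.2 + 2905.3)) = 22.24 m

22.24 m


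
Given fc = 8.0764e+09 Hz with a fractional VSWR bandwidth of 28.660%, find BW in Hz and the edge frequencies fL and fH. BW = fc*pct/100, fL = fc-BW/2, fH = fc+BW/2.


BW = 8.0764e+09 * 28.660/100 = 2.314696e+09 Hz
fL = 8.0764e+09 - 2.314696e+09/2 = 6.919e+09 Hz
fH = 8.0764e+09 + 2.314696e+09/2 = 9.234e+09 Hz

BW=2.315e+09 Hz, fL=6.919e+09 Hz, fH=9.234e+09 Hz


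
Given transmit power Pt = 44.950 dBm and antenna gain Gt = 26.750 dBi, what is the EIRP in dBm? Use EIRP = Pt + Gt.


EIRP = Pt + Gt = 44.950 + 26.750 = 71.70 dBm

71.70 dBm


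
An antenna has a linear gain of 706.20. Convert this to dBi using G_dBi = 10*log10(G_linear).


G_dBi = 10 * log10(706.20) = 28.49 dBi

28.49 dBi


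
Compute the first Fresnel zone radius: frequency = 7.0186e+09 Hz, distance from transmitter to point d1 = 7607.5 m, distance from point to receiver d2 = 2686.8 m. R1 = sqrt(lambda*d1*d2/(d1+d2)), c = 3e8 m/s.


lambda = c / f = 3.0000e+08 / 7.0186e+09 = 0.04274357 m
R1 = sqrt(0.04274357 * 7607.5 * 2686.8 / (7607.5 + 2686.8)) = 9.212 m

9.212 m


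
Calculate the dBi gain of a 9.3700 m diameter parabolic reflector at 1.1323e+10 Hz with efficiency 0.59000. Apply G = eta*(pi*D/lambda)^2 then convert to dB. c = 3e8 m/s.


lambda = c / f = 3.0000e+08 / 1.1323e+10 = 0.02649475 m
G_linear = 0.59000 * (pi * 9.3700 / 0.02649475)^2 = 728301.6
G_dBi = 10 * log10(728301.6) = 58.62 dBi

58.62 dBi


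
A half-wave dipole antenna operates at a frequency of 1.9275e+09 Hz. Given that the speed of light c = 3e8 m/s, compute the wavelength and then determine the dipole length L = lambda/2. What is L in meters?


lambda = c / f = 3.0000e+08 / 1.9275e+09 = 0.1556420 m
L = lambda / 2 = 0.1556420 / 2 = 0.07782 m

0.07782 m


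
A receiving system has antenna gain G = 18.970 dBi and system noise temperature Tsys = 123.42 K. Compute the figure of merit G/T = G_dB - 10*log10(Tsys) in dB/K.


G/T = 18.970 - 10*log10(123.42) = 18.970 - 20.91386 = -1.944 dB/K

-1.944 dB/K


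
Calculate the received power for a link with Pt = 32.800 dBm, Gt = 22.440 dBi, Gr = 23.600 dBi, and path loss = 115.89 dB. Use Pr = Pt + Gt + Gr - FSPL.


Pr = 32.800 + 22.440 + 23.600 - 115.89 = -37.05 dBm

-37.05 dBm


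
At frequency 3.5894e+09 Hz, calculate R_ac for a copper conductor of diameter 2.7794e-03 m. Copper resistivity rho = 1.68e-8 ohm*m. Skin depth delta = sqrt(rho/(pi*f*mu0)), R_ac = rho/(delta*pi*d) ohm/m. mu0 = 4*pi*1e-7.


delta = sqrt(1.68e-8 / (pi * 3.5894e+09 * 4*pi*1e-7)) = 1.088839e-06 m
R_ac = 1.68e-8 / (1.088839e-06 * pi * 2.7794e-03) = 1.767 ohm/m

1.767 ohm/m


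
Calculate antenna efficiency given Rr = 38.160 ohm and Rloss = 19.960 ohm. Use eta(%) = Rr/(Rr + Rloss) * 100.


eta = 38.160 / (38.160 + 19.960) * 100 = 65.66%

65.66%


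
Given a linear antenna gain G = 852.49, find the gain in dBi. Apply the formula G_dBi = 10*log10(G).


G_dBi = 10 * log10(852.49) = 29.31 dBi

29.31 dBi


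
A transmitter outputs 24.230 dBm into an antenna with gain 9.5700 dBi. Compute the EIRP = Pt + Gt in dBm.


EIRP = Pt + Gt = 24.230 + 9.5700 = 33.80 dBm

33.80 dBm


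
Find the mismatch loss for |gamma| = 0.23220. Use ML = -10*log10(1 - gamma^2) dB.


ML = -10 * log10(1 - 0.23220^2) = -10 * log10(0.94608316) = 0.2407 dB

0.2407 dB


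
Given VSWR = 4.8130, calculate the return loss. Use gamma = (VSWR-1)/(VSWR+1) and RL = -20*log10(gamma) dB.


gamma = (4.8130 - 1) / (4.8130 + 1) = 0.6559436
RL = -20 * log10(0.6559436) = 3.663 dB

3.663 dB


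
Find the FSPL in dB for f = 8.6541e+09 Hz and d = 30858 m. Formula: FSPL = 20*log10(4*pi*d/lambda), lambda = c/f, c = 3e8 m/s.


lambda = c / f = 3.0000e+08 / 8.6541e+09 = 0.03466565 m
FSPL = 20 * log10(4*pi*30858/0.03466565) = 141.0 dB

141.0 dB


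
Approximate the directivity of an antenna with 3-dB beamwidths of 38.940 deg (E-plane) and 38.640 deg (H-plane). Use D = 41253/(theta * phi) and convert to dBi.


D_linear = 41253 / (38.940 * 38.640) = 27.41716
D_dBi = 10 * log10(27.41716) = 14.38 dBi

14.38 dBi


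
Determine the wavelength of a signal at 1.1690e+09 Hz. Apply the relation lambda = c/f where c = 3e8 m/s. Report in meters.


lambda = c / f = 3.0000e+08 / 1.1690e+09 = 0.2566 m

0.2566 m


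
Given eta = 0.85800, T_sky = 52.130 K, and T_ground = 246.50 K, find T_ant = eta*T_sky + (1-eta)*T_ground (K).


T_ant = 0.85800 * 52.130 + (1 - 0.85800) * 246.50 = 79.73 K

79.73 K


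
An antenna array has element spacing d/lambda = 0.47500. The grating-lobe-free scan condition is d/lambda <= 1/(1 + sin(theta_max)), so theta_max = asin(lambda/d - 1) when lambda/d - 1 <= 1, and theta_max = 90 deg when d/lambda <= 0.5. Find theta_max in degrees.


lambda/d - 1 = 1/0.47500 - 1 = 1.105263 >= 1
d/lambda <= 0.5, so the array can scan to endfire without grating lobes: theta_max = 90 deg

90 deg


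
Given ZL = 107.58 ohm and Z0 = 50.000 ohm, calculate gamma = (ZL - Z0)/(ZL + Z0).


gamma = (107.58 - 50.000) / (107.58 + 50.000) = 0.3654

0.3654


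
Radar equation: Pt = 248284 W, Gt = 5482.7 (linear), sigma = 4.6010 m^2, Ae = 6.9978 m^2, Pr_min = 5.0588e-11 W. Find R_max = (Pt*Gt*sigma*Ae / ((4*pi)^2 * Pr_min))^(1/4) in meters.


R^4 = 248284*5482.7*4.6010*6.9978 / ((4*pi)^2 * 5.0588e-11) = 5.486429e+18
R_max = 5.486429e+18^0.25 = 48397 m

48397 m


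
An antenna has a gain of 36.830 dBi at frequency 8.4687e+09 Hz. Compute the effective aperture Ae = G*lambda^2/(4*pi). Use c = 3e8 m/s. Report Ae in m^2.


lambda = c / f = 3.0000e+08 / 8.4687e+09 = 0.03542456 m
G_linear = 10^(36.830/10) = 4819.478
Ae = G_linear * lambda^2 / (4*pi) = 4819.478 * 0.03542456^2 / (4*pi) = 0.4813 m^2

0.4813 m^2


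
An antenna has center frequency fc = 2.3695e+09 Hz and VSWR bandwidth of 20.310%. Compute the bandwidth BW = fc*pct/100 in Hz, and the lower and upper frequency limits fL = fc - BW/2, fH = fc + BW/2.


BW = 2.3695e+09 * 20.310/100 = 4.812454e+08 Hz
fL = 2.3695e+09 - 4.812454e+08/2 = 2.129e+09 Hz
fH = 2.3695e+09 + 4.812454e+08/2 = 2.610e+09 Hz

BW=4.812e+08 Hz, fL=2.129e+09 Hz, fH=2.610e+09 Hz


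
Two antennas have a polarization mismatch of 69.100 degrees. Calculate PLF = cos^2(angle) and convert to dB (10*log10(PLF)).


PLF_linear = cos^2(69.100 deg) = 0.1272620
PLF_dB = 10 * log10(0.1272620) = -8.953 dB

-8.953 dB


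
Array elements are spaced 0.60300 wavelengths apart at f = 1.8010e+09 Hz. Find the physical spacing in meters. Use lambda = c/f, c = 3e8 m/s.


lambda = c / f = 3.0000e+08 / 1.8010e+09 = 0.1665741 m
d = 0.60300 * 0.1665741 = 0.1004 m

0.1004 m


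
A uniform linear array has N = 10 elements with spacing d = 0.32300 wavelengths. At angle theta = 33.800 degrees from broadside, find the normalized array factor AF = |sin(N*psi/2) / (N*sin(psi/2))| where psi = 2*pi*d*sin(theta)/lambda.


psi = 2*pi*0.32300*sin(33.800 deg) = 1.128985 rad
AF = |sin(10*1.128985/2) / (10*sin(1.128985/2))| = 0.1114

0.1114


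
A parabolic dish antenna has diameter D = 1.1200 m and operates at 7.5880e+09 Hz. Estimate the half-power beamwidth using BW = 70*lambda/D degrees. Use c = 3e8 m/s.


lambda = c / f = 3.0000e+08 / 7.5880e+09 = 0.03953611 m
BW = 70 * 0.03953611 / 1.1200 = 2.471 deg

2.471 deg


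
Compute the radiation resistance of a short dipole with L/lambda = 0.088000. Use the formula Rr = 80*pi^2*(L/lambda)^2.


Rr = 80 * pi^2 * (0.088000)^2 = 80 * 9.869604 * 7.744000e-03 = 6.114 ohm

6.114 ohm


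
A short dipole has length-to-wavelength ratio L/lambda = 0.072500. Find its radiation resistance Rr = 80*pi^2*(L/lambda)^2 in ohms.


Rr = 80 * pi^2 * (0.072500)^2 = 80 * 9.869604 * 5.256250e-03 = 4.150 ohm

4.150 ohm


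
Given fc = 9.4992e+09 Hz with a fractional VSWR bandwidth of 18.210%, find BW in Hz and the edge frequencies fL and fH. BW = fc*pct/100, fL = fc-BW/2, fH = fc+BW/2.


BW = 9.4992e+09 * 18.210/100 = 1.729804e+09 Hz
fL = 9.4992e+09 - 1.729804e+09/2 = 8.634e+09 Hz
fH = 9.4992e+09 + 1.729804e+09/2 = 1.036e+10 Hz

BW=1.730e+09 Hz, fL=8.634e+09 Hz, fH=1.036e+10 Hz


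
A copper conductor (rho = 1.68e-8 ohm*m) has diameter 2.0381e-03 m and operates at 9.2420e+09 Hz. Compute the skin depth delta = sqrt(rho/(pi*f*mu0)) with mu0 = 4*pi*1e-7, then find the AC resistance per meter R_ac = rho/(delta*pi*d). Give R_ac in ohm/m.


delta = sqrt(1.68e-8 / (pi * 9.2420e+09 * 4*pi*1e-7)) = 6.785655e-07 m
R_ac = 1.68e-8 / (6.785655e-07 * pi * 2.0381e-03) = 3.867 ohm/m

3.867 ohm/m


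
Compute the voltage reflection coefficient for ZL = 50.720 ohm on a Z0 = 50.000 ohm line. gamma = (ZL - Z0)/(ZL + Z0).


gamma = (50.720 - 50.000) / (50.720 + 50.000) = 7.149e-03

7.149e-03


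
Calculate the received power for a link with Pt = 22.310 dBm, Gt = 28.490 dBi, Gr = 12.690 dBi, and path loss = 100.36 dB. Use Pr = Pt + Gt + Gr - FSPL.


Pr = 22.310 + 28.490 + 12.690 - 100.36 = -36.87 dBm

-36.87 dBm


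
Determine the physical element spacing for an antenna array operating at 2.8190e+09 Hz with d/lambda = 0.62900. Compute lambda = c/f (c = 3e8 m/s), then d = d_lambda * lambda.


lambda = c / f = 3.0000e+08 / 2.8190e+09 = 0.1064207 m
d = 0.62900 * 0.1064207 = 0.06694 m

0.06694 m


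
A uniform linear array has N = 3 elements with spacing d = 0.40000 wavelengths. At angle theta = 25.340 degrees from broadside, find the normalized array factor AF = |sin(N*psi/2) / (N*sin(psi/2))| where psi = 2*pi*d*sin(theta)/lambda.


psi = 2*pi*0.40000*sin(25.340 deg) = 1.075653 rad
AF = |sin(3*1.075653/2) / (3*sin(1.075653/2))| = 0.6501

0.6501


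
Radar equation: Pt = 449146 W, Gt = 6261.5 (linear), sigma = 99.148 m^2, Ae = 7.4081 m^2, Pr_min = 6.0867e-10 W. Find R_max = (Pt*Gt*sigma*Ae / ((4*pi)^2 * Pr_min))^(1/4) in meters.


R^4 = 449146*6261.5*99.148*7.4081 / ((4*pi)^2 * 6.0867e-10) = 2.149092e+19
R_max = 2.149092e+19^0.25 = 68087 m

68087 m


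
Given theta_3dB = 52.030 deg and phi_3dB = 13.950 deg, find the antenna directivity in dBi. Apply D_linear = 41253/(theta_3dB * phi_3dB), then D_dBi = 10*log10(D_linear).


D_linear = 41253 / (52.030 * 13.950) = 56.83652
D_dBi = 10 * log10(56.83652) = 17.55 dBi

17.55 dBi


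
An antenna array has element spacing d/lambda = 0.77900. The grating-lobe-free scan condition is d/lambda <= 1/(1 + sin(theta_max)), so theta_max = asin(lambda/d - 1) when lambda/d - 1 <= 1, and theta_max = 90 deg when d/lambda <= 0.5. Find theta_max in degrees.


lambda/d - 1 = 1/0.77900 - 1 = 0.2836970
theta_max = asin(0.2836970) = 16.48 deg

16.48 deg


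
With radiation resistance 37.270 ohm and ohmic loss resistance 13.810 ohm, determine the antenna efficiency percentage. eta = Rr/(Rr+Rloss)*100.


eta = 37.270 / (37.270 + 13.810) * 100 = 72.96%

72.96%


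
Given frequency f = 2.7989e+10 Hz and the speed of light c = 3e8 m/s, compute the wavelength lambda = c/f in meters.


lambda = c / f = 3.0000e+08 / 2.7989e+10 = 0.01072 m

0.01072 m


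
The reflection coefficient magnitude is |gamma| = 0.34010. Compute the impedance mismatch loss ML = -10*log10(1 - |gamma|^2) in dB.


ML = -10 * log10(1 - 0.34010^2) = -10 * log10(0.88433199) = 0.5338 dB

0.5338 dB


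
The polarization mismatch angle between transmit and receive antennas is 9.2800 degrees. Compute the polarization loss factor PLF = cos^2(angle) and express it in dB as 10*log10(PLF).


PLF_linear = cos^2(9.2800 deg) = 0.9739954
PLF_dB = 10 * log10(0.9739954) = -0.1144 dB

-0.1144 dB


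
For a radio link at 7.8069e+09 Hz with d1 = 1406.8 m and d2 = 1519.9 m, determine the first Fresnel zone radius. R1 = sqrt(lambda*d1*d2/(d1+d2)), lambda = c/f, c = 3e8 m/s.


lambda = c / f = 3.0000e+08 / 7.8069e+09 = 0.03842754 m
R1 = sqrt(0.03842754 * 1406.8 * 1519.9 / (1406.8 + 1519.9)) = 5.299 m

5.299 m


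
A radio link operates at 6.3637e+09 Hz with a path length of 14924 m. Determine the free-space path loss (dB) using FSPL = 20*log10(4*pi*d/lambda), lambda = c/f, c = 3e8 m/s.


lambda = c / f = 3.0000e+08 / 6.3637e+09 = 0.04714239 m
FSPL = 20 * log10(4*pi*14924/0.04714239) = 132.0 dB

132.0 dB


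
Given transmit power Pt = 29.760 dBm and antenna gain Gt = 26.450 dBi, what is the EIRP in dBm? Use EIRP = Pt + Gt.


EIRP = Pt + Gt = 29.760 + 26.450 = 56.21 dBm

56.21 dBm


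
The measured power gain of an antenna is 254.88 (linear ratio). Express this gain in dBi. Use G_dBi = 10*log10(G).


G_dBi = 10 * log10(254.88) = 24.06 dBi

24.06 dBi


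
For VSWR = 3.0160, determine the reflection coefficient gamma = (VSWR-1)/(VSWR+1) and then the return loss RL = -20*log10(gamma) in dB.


gamma = (3.0160 - 1) / (3.0160 + 1) = 0.5019920
RL = -20 * log10(0.5019920) = 5.986 dB

5.986 dB


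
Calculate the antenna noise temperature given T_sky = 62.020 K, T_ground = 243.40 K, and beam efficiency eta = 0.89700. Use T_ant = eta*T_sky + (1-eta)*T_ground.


T_ant = 0.89700 * 62.020 + (1 - 0.89700) * 243.40 = 80.70 K

80.70 K


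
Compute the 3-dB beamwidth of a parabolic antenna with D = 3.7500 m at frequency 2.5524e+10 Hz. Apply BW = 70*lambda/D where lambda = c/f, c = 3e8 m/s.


lambda = c / f = 3.0000e+08 / 2.5524e+10 = 0.01175364 m
BW = 70 * 0.01175364 / 3.7500 = 0.2194 deg

0.2194 deg


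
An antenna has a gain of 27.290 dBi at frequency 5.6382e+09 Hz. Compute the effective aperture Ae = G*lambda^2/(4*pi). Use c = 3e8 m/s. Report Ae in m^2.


lambda = c / f = 3.0000e+08 / 5.6382e+09 = 0.05320847 m
G_linear = 10^(27.290/10) = 535.7967
Ae = G_linear * lambda^2 / (4*pi) = 535.7967 * 0.05320847^2 / (4*pi) = 0.1207 m^2

0.1207 m^2


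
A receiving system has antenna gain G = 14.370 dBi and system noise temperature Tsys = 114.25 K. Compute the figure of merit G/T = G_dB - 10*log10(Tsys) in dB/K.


G/T = 14.370 - 10*log10(114.25) = 14.370 - 20.57856 = -6.209 dB/K

-6.209 dB/K


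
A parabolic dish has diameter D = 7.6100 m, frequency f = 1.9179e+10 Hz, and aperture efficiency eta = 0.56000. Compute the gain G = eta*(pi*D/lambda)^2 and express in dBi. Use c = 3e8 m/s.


lambda = c / f = 3.0000e+08 / 1.9179e+10 = 0.01564211 m
G_linear = 0.56000 * (pi * 7.6100 / 0.01564211)^2 = 1.308177e+06
G_dBi = 10 * log10(1.308177e+06) = 61.17 dBi

61.17 dBi


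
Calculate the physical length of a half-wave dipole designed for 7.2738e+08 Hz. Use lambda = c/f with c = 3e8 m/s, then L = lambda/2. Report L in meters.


lambda = c / f = 3.0000e+08 / 7.2738e+08 = 0.4124392 m
L = lambda / 2 = 0.4124392 / 2 = 0.2062 m

0.2062 m


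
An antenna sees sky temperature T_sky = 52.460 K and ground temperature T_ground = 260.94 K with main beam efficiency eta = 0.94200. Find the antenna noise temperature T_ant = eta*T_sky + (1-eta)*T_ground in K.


T_ant = 0.94200 * 52.460 + (1 - 0.94200) * 260.94 = 64.55 K

64.55 K


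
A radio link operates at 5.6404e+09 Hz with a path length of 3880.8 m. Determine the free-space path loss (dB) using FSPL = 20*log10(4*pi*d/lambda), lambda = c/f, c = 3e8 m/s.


lambda = c / f = 3.0000e+08 / 5.6404e+09 = 0.05318772 m
FSPL = 20 * log10(4*pi*3880.8/0.05318772) = 119.2 dB

119.2 dB


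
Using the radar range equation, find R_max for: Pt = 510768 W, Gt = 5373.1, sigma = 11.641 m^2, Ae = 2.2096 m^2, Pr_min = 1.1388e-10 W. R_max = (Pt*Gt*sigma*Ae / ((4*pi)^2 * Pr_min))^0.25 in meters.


R^4 = 510768*5373.1*11.641*2.2096 / ((4*pi)^2 * 1.1388e-10) = 3.925413e+18
R_max = 3.925413e+18^0.25 = 44511 m

44511 m


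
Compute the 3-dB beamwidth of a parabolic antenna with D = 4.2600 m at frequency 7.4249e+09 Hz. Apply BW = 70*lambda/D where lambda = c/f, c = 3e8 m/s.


lambda = c / f = 3.0000e+08 / 7.4249e+09 = 0.04040458 m
BW = 70 * 0.04040458 / 4.2600 = 0.6639 deg

0.6639 deg


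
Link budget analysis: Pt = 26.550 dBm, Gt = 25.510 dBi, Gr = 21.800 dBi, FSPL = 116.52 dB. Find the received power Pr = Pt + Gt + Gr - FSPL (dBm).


Pr = 26.550 + 25.510 + 21.800 - 116.52 = -42.66 dBm

-42.66 dBm


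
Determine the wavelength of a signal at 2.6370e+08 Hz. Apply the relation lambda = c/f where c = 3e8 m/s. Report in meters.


lambda = c / f = 3.0000e+08 / 2.6370e+08 = 1.138 m

1.138 m


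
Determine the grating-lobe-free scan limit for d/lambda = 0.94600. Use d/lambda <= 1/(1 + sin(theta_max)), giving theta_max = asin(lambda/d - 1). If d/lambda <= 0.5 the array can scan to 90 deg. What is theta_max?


lambda/d - 1 = 1/0.94600 - 1 = 0.05708245
theta_max = asin(0.05708245) = 3.272 deg

3.272 deg


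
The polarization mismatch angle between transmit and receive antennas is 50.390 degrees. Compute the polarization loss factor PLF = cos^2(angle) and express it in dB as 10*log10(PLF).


PLF_linear = cos^2(50.390 deg) = 0.4064808
PLF_dB = 10 * log10(0.4064808) = -3.910 dB

-3.910 dB


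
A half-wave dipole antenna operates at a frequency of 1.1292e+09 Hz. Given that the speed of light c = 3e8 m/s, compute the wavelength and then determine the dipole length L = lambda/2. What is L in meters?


lambda = c / f = 3.0000e+08 / 1.1292e+09 = 0.2656748 m
L = lambda / 2 = 0.2656748 / 2 = 0.1328 m

0.1328 m


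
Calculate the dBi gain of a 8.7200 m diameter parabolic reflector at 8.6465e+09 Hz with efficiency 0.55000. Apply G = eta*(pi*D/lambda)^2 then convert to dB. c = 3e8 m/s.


lambda = c / f = 3.0000e+08 / 8.6465e+09 = 0.03469612 m
G_linear = 0.55000 * (pi * 8.7200 / 0.03469612)^2 = 342873.2
G_dBi = 10 * log10(342873.2) = 55.35 dBi

55.35 dBi


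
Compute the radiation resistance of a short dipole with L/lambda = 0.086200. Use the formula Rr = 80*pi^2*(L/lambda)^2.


Rr = 80 * pi^2 * (0.086200)^2 = 80 * 9.869604 * 7.430440e-03 = 5.867 ohm

5.867 ohm


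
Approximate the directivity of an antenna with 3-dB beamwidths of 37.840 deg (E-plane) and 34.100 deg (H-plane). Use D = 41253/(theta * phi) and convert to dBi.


D_linear = 41253 / (37.840 * 34.100) = 31.97054
D_dBi = 10 * log10(31.97054) = 15.05 dBi

15.05 dBi


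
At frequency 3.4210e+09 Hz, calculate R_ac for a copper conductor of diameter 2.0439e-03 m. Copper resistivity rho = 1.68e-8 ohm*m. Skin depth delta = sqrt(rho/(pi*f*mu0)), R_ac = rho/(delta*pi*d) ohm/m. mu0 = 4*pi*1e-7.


delta = sqrt(1.68e-8 / (pi * 3.4210e+09 * 4*pi*1e-7)) = 1.115317e-06 m
R_ac = 1.68e-8 / (1.115317e-06 * pi * 2.0439e-03) = 2.346 ohm/m

2.346 ohm/m


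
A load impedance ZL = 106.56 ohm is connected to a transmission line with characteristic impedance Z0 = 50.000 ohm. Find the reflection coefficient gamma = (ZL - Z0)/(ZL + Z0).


gamma = (106.56 - 50.000) / (106.56 + 50.000) = 0.3613

0.3613


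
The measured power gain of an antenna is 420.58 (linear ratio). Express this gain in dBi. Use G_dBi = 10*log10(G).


G_dBi = 10 * log10(420.58) = 26.24 dBi

26.24 dBi


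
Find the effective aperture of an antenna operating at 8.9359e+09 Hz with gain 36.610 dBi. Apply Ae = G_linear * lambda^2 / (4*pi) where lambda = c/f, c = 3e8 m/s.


lambda = c / f = 3.0000e+08 / 8.9359e+09 = 0.03357244 m
G_linear = 10^(36.610/10) = 4581.419
Ae = G_linear * lambda^2 / (4*pi) = 4581.419 * 0.03357244^2 / (4*pi) = 0.4109 m^2

0.4109 m^2


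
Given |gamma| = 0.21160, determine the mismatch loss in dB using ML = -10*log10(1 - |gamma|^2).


ML = -10 * log10(1 - 0.21160^2) = -10 * log10(0.95522544) = 0.1989 dB

0.1989 dB


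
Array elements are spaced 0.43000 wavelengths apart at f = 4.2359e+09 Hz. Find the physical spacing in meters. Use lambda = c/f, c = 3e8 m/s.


lambda = c / f = 3.0000e+08 / 4.2359e+09 = 0.07082320 m
d = 0.43000 * 0.07082320 = 0.03045 m

0.03045 m


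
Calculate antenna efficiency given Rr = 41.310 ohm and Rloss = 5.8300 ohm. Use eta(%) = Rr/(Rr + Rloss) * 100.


eta = 41.310 / (41.310 + 5.8300) * 100 = 87.63%

87.63%


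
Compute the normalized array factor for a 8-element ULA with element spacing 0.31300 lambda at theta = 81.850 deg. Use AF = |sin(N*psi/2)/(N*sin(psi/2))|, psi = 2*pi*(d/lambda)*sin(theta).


psi = 2*pi*0.31300*sin(81.850 deg) = 1.946775 rad
AF = |sin(8*1.946775/2) / (8*sin(1.946775/2))| = 0.1508

0.1508


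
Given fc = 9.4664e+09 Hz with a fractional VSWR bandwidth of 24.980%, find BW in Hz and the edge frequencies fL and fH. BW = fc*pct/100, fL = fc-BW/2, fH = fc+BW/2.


BW = 9.4664e+09 * 24.980/100 = 2.364707e+09 Hz
fL = 9.4664e+09 - 2.364707e+09/2 = 8.284e+09 Hz
fH = 9.4664e+09 + 2.364707e+09/2 = 1.065e+10 Hz

BW=2.365e+09 Hz, fL=8.284e+09 Hz, fH=1.065e+10 Hz


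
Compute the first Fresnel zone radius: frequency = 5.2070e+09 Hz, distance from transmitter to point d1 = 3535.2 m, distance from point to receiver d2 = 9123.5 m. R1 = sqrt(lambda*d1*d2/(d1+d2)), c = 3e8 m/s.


lambda = c / f = 3.0000e+08 / 5.2070e+09 = 0.05761475 m
R1 = sqrt(0.05761475 * 3535.2 * 9123.5 / (3535.2 + 9123.5)) = 12.12 m

12.12 m


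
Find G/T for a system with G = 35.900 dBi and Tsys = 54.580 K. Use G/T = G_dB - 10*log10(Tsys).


G/T = 35.900 - 10*log10(54.580) = 35.900 - 17.37034 = 18.53 dB/K

18.53 dB/K


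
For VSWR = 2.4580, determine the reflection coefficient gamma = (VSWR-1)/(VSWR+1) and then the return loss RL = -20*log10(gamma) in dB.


gamma = (2.4580 - 1) / (2.4580 + 1) = 0.4216310
RL = -20 * log10(0.4216310) = 7.501 dB

7.501 dB


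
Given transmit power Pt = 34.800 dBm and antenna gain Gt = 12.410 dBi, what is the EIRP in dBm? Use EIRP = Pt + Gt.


EIRP = Pt + Gt = 34.800 + 12.410 = 47.21 dBm

47.21 dBm


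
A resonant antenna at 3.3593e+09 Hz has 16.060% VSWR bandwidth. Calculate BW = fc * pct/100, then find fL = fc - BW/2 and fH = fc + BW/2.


BW = 3.3593e+09 * 16.060/100 = 5.395036e+08 Hz
fL = 3.3593e+09 - 5.395036e+08/2 = 3.090e+09 Hz
fH = 3.3593e+09 + 5.395036e+08/2 = 3.629e+09 Hz

BW=5.395e+08 Hz, fL=3.090e+09 Hz, fH=3.629e+09 Hz


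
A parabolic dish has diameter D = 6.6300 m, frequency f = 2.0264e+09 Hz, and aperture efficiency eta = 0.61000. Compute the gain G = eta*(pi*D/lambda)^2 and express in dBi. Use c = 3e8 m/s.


lambda = c / f = 3.0000e+08 / 2.0264e+09 = 0.1480458 m
G_linear = 0.61000 * (pi * 6.6300 / 0.1480458)^2 = 12074.37
G_dBi = 10 * log10(12074.37) = 40.82 dBi

40.82 dBi


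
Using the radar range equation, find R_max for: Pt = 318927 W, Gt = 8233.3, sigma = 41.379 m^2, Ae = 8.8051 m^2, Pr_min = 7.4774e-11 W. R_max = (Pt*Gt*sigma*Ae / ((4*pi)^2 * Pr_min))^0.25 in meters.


R^4 = 318927*8233.3*41.379*8.8051 / ((4*pi)^2 * 7.4774e-11) = 8.102316e+19
R_max = 8.102316e+19^0.25 = 94875 m

94875 m


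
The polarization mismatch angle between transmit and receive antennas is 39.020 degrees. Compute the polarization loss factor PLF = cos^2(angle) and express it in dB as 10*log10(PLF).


PLF_linear = cos^2(39.020 deg) = 0.6036144
PLF_dB = 10 * log10(0.6036144) = -2.192 dB

-2.192 dB


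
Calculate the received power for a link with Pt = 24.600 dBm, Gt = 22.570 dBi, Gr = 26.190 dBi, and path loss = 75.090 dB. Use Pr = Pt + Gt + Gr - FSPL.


Pr = 24.600 + 22.570 + 26.190 - 75.090 = -1.73 dBm

-1.73 dBm


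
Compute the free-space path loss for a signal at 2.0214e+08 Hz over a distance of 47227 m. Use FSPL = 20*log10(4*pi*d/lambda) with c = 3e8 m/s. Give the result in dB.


lambda = c / f = 3.0000e+08 / 2.0214e+08 = 1.484120 m
FSPL = 20 * log10(4*pi*47227/1.484120) = 112.0 dB

112.0 dB


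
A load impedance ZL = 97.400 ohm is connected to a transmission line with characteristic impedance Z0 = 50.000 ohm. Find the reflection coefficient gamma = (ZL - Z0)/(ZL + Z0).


gamma = (97.400 - 50.000) / (97.400 + 50.000) = 0.3216

0.3216


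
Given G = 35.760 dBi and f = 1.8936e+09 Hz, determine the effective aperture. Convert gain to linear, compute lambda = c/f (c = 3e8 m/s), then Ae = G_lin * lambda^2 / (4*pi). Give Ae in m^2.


lambda = c / f = 3.0000e+08 / 1.8936e+09 = 0.1584284 m
G_linear = 10^(35.760/10) = 3767.038
Ae = G_linear * lambda^2 / (4*pi) = 3767.038 * 0.1584284^2 / (4*pi) = 7.524 m^2

7.524 m^2


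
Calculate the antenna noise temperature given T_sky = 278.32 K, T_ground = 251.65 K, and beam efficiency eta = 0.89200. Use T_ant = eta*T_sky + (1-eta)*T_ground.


T_ant = 0.89200 * 278.32 + (1 - 0.89200) * 251.65 = 275.4 K

275.4 K


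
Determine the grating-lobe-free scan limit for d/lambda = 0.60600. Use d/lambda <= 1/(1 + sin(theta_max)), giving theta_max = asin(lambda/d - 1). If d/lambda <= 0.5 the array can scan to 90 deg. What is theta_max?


lambda/d - 1 = 1/0.60600 - 1 = 0.6501650
theta_max = asin(0.6501650) = 40.55 deg

40.55 deg


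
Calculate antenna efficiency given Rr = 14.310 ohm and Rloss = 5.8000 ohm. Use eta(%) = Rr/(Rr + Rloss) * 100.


eta = 14.310 / (14.310 + 5.8000) * 100 = 71.16%

71.16%


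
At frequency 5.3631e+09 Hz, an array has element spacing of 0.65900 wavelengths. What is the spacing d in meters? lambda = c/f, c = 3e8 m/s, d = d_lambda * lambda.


lambda = c / f = 3.0000e+08 / 5.3631e+09 = 0.05593780 m
d = 0.65900 * 0.05593780 = 0.03686 m

0.03686 m


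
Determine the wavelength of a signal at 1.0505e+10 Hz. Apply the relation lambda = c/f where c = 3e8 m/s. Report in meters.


lambda = c / f = 3.0000e+08 / 1.0505e+10 = 0.02856 m

0.02856 m


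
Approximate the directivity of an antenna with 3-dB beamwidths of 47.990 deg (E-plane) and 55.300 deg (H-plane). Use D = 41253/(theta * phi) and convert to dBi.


D_linear = 41253 / (47.990 * 55.300) = 15.54460
D_dBi = 10 * log10(15.54460) = 11.92 dBi

11.92 dBi
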